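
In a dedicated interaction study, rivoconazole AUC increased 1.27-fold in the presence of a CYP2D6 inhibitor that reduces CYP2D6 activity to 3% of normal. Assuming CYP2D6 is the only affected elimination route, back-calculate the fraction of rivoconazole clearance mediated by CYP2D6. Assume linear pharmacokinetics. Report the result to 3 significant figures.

Let fm be the CYP2D6 fraction. New clearance relative to baseline = fm × 0.03 + (1 − fm).
AUC ratio = 1 / (new CL fraction), so new CL fraction = 1 / 1.27 = 0.7874.
fm × 0.03 + 1 − fm = 0.7874  ⇒  fm × (0.03 − 1) = −0.2126  ⇒  fm = 0.219.

0.219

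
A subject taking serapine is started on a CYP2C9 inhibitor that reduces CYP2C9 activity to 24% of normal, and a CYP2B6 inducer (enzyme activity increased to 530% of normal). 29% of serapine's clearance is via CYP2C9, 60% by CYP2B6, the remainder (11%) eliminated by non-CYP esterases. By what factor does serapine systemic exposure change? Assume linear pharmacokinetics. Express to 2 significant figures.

0.30

CYP2C9: 0.29 × 0.24 = 0.0696
CYP2B6: 0.6 × 5.3 = 3.18
Other: 0.11 (unchanged)
CL_new/CL_old = 0.0696 + 3.18 + 0.11 = 3.3596.
Because systemic exposure varies inversely with clearance, the combined effect is 1 / 3.3596 = 0.30.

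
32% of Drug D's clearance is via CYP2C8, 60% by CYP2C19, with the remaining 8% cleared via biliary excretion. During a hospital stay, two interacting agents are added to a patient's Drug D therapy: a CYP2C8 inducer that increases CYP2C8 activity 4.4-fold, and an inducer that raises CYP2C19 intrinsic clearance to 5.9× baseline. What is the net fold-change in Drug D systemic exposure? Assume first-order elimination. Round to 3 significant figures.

The CYP2C8 pathway (32% of clearance) increases to 4.4× activity: 0.32 × 4.4 = 1.408.
The CYP2C19 pathway (60% of clearance) is boosted to 5.9× activity: 0.6 × 5.9 = 3.54.
The remaining 8% of clearance is unaffected.
CL_new/CL_old = 1.408 + 3.54 + 0.08 = 5.028.
Systemic exposure ∝ 1/CL: fold-change = 1 / 5.028 = 0.199.

0.199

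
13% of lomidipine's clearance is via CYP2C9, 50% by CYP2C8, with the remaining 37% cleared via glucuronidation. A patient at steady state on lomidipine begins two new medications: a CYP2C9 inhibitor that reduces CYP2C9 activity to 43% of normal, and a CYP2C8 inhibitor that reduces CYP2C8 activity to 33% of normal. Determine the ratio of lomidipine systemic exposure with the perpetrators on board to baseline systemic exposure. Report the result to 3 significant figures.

1.69

The CYP2C9 pathway (13% of clearance) is reduced to 0.43× activity: 0.13 × 0.43 = 0.0559.
The CYP2C8 pathway (50% of clearance) is reduced to 0.33× activity: 0.5 × 0.33 = 0.165.
The remaining 37% of clearance is unaffected.
New clearance relative to baseline: 0.0559 + 0.165 + 0.37 = 0.5909.
Because systemic exposure varies inversely with clearance, the combined effect is 1 / 0.5909 = 1.69.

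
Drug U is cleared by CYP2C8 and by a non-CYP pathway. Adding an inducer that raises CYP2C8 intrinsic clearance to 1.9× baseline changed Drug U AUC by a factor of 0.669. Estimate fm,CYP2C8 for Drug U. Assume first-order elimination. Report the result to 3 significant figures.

Let x = fm,CYP2C8. Because AUC ∝ 1/CL, relative clearance rose to 1/0.669 = 1.495.
Only the CYP2C8 route changed, so 1.495 = x·1.9 + (1 − x), giving x = 0.550.

0.550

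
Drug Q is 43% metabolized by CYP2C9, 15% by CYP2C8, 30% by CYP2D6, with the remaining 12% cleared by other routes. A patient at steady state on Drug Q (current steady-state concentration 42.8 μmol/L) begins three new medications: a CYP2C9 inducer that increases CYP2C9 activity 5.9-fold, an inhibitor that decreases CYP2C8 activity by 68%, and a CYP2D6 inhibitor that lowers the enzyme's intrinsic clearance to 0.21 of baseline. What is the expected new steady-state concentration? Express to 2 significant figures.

15 μmol/L

The CYP2C9 pathway (43% of clearance) increases to 5.9× activity: 0.43 × 5.9 = 2.537.
The CYP2C8 pathway (15% of clearance) is reduced to 0.32× activity: 0.15 × 0.32 = 0.048.
The CYP2D6 pathway (30% of clearance) falls to 0.21× activity: 0.3 × 0.21 = 0.063.
The remaining 12% of clearance is unaffected.
New clearance relative to baseline: 2.537 + 0.048 + 0.063 + 0.12 = 2.768.
New steady-state concentration = 42.8 / 2.768 = 15 μmol/L (concentration scales inversely with clearance).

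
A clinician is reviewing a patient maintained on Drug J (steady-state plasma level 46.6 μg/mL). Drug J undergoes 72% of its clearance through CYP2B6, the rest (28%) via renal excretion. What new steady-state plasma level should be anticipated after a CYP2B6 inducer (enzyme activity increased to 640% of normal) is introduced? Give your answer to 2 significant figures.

CYP2B6: 0.72 × 6.4 = 4.608
Other: 0.28 (unchanged)
New clearance relative to baseline: 4.608 + 0.28 = 4.888.
New steady-state plasma level = baseline ÷ relative clearance = 46.6 / 4.888 = 9.5 μg/mL.

9.5 μg/mL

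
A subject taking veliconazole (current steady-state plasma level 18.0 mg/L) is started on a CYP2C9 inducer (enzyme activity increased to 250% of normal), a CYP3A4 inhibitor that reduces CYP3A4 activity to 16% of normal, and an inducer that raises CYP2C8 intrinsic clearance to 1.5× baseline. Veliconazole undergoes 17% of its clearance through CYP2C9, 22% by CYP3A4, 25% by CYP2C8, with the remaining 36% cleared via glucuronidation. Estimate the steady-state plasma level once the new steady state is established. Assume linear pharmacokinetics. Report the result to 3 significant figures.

15.1 mg/L

The CYP2C9 pathway (17% of clearance) increases to 2.5× activity: 0.17 × 2.5 = 0.425.
The CYP3A4 pathway (22% of clearance) is reduced to 0.16× activity: 0.22 × 0.16 = 0.0352.
The CYP2C8 pathway (25% of clearance) rises to 1.5× activity: 0.25 × 1.5 = 0.375.
The remaining 36% of clearance is unaffected.
New clearance relative to baseline: 0.425 + 0.0352 + 0.375 + 0.36 = 1.1952.
New steady-state plasma level = 18.0 / 1.1952 = 15.1 mg/L (concentration scales inversely with clearance).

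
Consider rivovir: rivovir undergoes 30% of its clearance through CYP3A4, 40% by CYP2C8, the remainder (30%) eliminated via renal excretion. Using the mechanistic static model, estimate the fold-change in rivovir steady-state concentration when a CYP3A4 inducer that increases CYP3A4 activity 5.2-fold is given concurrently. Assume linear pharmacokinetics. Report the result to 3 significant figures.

0.442

CYP3A4: 0.3 × 5.2 = 1.56
CYP2C8: 0.4 (unchanged)
Other: 0.3 (unchanged)
CL_new/CL_old = 1.56 + 0.4 + 0.3 = 2.26.
Since steady-state concentration ∝ 1/CL, the ratio is 1 / 2.26 = 0.442.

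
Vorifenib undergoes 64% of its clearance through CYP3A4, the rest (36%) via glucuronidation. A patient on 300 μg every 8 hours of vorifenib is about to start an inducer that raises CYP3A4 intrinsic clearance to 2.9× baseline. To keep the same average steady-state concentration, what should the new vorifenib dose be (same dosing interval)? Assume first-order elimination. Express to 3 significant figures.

665 μg

The CYP3A4 pathway (64% of clearance) increases to 2.9× activity: 0.64 × 2.9 = 1.856.
The remaining 36% of clearance is unaffected.
Relative clearance = 1.856 + 0.36 = 2.216.
Css,avg = (dose rate)/CL, so holding Css fixed requires dose ∝ CL: 300 × 2.216 = 665 μg.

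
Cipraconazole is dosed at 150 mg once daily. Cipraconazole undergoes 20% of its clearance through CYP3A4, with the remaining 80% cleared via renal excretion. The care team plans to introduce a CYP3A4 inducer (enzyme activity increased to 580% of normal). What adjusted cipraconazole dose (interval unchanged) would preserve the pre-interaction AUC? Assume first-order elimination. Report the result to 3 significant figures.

294 mg

The CYP3A4 pathway (20% of clearance) rises to 5.8× activity: 0.2 × 5.8 = 1.16.
The remaining 80% of clearance is unaffected.
CL_new/CL_old = 1.16 + 0.8 = 1.96.
Exposure is unchanged when dose changes in proportion to clearance. New dose = 150 mg × 1.96 = 294 mg.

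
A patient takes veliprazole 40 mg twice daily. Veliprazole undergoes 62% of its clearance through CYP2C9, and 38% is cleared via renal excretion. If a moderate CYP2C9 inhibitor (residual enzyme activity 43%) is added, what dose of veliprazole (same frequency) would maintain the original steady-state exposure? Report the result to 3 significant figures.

CYP2C9: 0.62 × 0.43 = 0.2666
Other: 0.38 (unchanged)
New clearance relative to baseline: 0.2666 + 0.38 = 0.6466.
Exposure is unchanged when dose changes in proportion to clearance. New dose = 40 mg × 0.6466 = 25.9 mg.

25.9 mg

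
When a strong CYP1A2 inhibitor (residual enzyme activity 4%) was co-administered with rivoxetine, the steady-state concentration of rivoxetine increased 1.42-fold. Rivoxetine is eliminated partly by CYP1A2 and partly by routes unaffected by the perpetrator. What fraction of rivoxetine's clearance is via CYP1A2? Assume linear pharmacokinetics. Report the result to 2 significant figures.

0.31

Write x for the fraction cleared via CYP1A2. The observed steady-state concentration change means clearance fell to 1/1.42 = 0.7042 of baseline.
Only the CYP1A2 route changed, so 0.7042 = x·0.04 + (1 − x), giving x = 0.31.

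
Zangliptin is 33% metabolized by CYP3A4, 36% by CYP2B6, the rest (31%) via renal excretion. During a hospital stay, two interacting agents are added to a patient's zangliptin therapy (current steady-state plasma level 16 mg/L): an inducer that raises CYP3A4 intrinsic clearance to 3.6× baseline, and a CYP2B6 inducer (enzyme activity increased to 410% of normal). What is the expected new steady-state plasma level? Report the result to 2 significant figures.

5.4 mg/L

CYP3A4: 0.33 × 3.6 = 1.188
CYP2B6: 0.36 × 4.1 = 1.476
Other: 0.31 (unchanged)
CL_new/CL_old = 1.188 + 1.476 + 0.31 = 2.974.
Steady-state plasma level ∝ 1/CL: new value = 16 / 2.974 = 5.4 mg/L.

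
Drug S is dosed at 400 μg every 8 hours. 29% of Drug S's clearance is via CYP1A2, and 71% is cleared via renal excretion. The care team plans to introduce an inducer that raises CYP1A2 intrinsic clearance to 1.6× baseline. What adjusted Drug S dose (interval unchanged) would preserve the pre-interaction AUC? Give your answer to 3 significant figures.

470 μg

CYP1A2: 0.29 × 1.6 = 0.464
Other: 0.71 (unchanged)
New clearance relative to baseline: 0.464 + 0.71 = 1.174.
To maintain the same steady-state level, dose must scale with clearance: new dose = 400 × 1.174 = 470 μg.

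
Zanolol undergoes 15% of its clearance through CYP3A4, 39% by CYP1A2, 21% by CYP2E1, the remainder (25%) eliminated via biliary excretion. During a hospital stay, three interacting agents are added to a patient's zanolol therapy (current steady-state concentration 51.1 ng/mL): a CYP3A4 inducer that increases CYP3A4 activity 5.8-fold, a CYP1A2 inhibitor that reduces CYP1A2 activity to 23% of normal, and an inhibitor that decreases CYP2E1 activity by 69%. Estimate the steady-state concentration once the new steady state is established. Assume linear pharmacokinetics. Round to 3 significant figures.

40.1 ng/mL

The CYP3A4 pathway (15% of clearance) is boosted to 5.8× activity: 0.15 × 5.8 = 0.87.
The CYP1A2 pathway (39% of clearance) is reduced to 0.23× activity: 0.39 × 0.23 = 0.0897.
The CYP2E1 pathway (21% of clearance) is reduced to 0.31× activity: 0.21 × 0.31 = 0.0651.
The remaining 25% of clearance is unaffected.
New clearance relative to baseline: 0.87 + 0.0897 + 0.0651 + 0.25 = 1.2748.
Dividing the baseline by the relative clearance: 51.1 / 1.2748 = 40.1 ng/mL.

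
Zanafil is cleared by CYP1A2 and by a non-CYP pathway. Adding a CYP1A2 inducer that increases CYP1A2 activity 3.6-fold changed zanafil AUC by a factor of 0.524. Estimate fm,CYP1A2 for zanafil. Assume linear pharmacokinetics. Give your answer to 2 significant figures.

Let fm be the CYP1A2 fraction. New clearance relative to baseline = fm × 3.6 + (1 − fm).
AUC ratio = 1 / (new CL fraction), so new CL fraction = 1 / 0.524 = 1.908.
fm × 3.6 + 1 − fm = 1.908  ⇒  fm × (3.6 − 1) = 0.9084  ⇒  fm = 0.35.

0.35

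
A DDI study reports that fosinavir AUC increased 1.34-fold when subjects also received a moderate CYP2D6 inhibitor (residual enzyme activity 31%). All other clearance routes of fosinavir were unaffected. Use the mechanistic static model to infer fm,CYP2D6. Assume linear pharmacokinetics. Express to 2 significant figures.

0.37

Let x = fm,CYP2D6. Because AUC ∝ 1/CL, relative clearance fell to 1/1.34 = 0.7463.
Setting x·0.31 + (1 − x) = 0.7463 and solving: x = (0.7463 − 1)/(0.31 − 1) = 0.37.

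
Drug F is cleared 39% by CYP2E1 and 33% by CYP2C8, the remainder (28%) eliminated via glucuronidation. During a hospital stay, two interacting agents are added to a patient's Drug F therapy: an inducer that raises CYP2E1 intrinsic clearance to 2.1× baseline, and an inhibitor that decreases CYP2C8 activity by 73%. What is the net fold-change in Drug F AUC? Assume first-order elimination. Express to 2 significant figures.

0.84

The CYP2E1 pathway (39% of clearance) rises to 2.1× activity: 0.39 × 2.1 = 0.819.
The CYP2C8 pathway (33% of clearance) drops to 0.27× activity: 0.33 × 0.27 = 0.0891.
Non-CYP routes (28%) are unchanged.
Relative clearance = 0.819 + 0.0891 + 0.28 = 1.1881.
AUC ∝ 1/CL: fold-change = 1 / 1.1881 = 0.84.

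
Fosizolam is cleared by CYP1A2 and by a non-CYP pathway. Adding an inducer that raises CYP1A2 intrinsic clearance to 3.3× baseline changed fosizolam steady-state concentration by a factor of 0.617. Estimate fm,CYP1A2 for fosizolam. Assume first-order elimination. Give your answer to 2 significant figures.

CL'/CL = 1 / 0.617 = 1.621
3.3·fm + (1 − fm) = 1.621
fm = (1.621 − 1) / (3.3 − 1) = 0.27

0.27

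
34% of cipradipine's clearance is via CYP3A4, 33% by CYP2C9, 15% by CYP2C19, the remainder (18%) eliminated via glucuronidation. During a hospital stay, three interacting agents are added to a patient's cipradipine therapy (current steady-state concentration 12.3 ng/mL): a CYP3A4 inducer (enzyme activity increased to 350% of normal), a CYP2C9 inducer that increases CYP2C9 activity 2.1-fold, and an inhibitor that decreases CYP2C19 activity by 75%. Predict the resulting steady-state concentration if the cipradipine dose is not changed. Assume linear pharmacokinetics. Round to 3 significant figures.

CYP3A4: 0.34 × 3.5 = 1.19
CYP2C9: 0.33 × 2.1 = 0.693
CYP2C19: 0.15 × 0.25 = 0.0375
Other: 0.18 (unchanged)
Relative clearance = 1.19 + 0.693 + 0.0375 + 0.18 = 2.1005.
Dividing the baseline by the relative clearance: 12.3 / 2.1005 = 5.86 ng/mL.

5.86 ng/mL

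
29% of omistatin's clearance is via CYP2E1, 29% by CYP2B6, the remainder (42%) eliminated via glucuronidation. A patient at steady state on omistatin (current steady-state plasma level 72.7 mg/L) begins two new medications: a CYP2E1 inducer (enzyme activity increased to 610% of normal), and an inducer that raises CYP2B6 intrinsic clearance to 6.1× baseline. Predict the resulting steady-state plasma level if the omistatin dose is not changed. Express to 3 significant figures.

18.4 mg/L

CYP2E1: 0.29 × 6.1 = 1.769
CYP2B6: 0.29 × 6.1 = 1.769
Other: 0.42 (unchanged)
New clearance relative to baseline: 1.769 + 1.769 + 0.42 = 3.958.
New steady-state plasma level = 72.7 / 3.958 = 18.4 mg/L (concentration scales inversely with clearance).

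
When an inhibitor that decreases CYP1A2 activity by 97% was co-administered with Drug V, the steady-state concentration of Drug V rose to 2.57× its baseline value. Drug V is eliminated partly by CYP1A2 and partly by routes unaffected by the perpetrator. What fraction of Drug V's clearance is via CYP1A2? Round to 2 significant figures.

0.63

CL'/CL = 1 / 2.57 = 0.3891
0.03·fm + (1 − fm) = 0.3891
fm = (0.3891 − 1) / (0.03 − 1) = 0.63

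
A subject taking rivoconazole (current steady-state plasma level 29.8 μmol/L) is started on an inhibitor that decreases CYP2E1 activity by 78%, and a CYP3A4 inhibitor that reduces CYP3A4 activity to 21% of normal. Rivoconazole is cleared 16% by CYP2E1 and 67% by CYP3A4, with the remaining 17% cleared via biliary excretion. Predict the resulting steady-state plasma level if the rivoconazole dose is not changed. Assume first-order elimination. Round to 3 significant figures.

The CYP2E1 pathway (16% of clearance) drops to 0.22× activity: 0.16 × 0.22 = 0.0352.
The CYP3A4 pathway (67% of clearance) falls to 0.21× activity: 0.67 × 0.21 = 0.1407.
Non-CYP routes (17%) are unchanged.
CL_new/CL_old = 0.0352 + 0.1407 + 0.17 = 0.3459.
Dividing the baseline by the relative clearance: 29.8 / 0.3459 = 86.2 μmol/L.

86.2 μmol/L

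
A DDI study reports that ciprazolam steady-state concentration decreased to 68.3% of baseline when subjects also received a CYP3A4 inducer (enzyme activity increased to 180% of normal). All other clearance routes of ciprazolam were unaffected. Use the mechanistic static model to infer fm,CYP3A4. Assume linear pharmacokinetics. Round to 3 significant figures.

0.580

CL'/CL = 1 / 0.683 = 1.464
1.8·fm + (1 − fm) = 1.464
fm = (1.464 − 1) / (1.8 − 1) = 0.580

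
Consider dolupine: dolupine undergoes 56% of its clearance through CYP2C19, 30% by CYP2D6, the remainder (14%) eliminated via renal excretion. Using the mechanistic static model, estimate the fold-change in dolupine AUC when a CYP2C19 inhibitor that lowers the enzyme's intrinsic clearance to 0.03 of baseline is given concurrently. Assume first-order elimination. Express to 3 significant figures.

2.19

The CYP2C19 pathway (56% of clearance) is reduced to 0.03× activity: 0.56 × 0.03 = 0.0168.
CYP2D6 (30%) and the residual 14% are unaffected.
Relative clearance = 0.0168 + 0.3 + 0.14 = 0.4568.
AUC ratio = CL_old/CL_new = 1 / 0.4568 = 2.19.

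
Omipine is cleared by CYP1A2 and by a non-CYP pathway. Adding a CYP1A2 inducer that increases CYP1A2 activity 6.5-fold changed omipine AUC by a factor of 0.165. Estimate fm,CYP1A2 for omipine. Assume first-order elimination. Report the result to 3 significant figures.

0.920

Let fm be the CYP1A2 fraction. New clearance relative to baseline = fm × 6.5 + (1 − fm).
AUC ratio = 1 / (new CL fraction), so new CL fraction = 1 / 0.165 = 6.061.
fm × 6.5 + 1 − fm = 6.061  ⇒  fm × (6.5 − 1) = 5.061  ⇒  fm = 0.920.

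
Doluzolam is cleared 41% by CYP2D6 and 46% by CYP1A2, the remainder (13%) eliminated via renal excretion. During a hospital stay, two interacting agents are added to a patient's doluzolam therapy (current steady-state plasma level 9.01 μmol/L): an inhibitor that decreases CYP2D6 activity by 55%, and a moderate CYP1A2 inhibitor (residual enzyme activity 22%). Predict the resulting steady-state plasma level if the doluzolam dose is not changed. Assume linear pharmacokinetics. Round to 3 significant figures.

21.7 μmol/L

The CYP2D6 pathway (41% of clearance) is reduced to 0.45× activity: 0.41 × 0.45 = 0.1845.
The CYP1A2 pathway (46% of clearance) drops to 0.22× activity: 0.46 × 0.22 = 0.1012.
The remaining 13% of clearance is unaffected.
Relative clearance = 0.1845 + 0.1012 + 0.13 = 0.4157.
Steady-state plasma level ∝ 1/CL: new value = 9.01 / 0.4157 = 21.7 μmol/L.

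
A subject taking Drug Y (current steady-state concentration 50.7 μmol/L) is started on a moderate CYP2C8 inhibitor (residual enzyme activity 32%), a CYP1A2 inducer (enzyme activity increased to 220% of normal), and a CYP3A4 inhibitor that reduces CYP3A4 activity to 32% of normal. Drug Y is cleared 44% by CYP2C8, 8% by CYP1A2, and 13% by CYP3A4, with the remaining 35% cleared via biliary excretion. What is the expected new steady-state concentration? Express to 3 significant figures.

71.6 μmol/L

The CYP2C8 pathway (44% of clearance) is reduced to 0.32× activity: 0.44 × 0.32 = 0.1408.
The CYP1A2 pathway (8% of clearance) increases to 2.2× activity: 0.08 × 2.2 = 0.176.
The CYP3A4 pathway (13% of clearance) drops to 0.32× activity: 0.13 × 0.32 = 0.0416.
Non-CYP routes (35%) are unchanged.
Relative clearance = 0.1408 + 0.176 + 0.0416 + 0.35 = 0.7084.
New steady-state concentration = 50.7 / 0.7084 = 71.6 μmol/L (concentration scales inversely with clearance).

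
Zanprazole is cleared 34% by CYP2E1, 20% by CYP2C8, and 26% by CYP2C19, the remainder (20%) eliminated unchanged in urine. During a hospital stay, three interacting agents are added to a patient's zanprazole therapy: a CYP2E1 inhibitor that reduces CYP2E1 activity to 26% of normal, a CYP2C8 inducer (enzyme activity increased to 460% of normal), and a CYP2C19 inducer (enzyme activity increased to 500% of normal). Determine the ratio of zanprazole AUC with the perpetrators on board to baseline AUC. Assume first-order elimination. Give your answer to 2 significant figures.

0.40

The CYP2E1 pathway (34% of clearance) is reduced to 0.26× activity: 0.34 × 0.26 = 0.0884.
The CYP2C8 pathway (20% of clearance) rises to 4.6× activity: 0.2 × 4.6 = 0.92.
The CYP2C19 pathway (26% of clearance) increases to 5× activity: 0.26 × 5 = 1.3.
Non-CYP routes (20%) are unchanged.
New clearance relative to baseline: 0.0884 + 0.92 + 1.3 + 0.2 = 2.5084.
AUC ∝ 1/CL: fold-change = 1 / 2.5084 = 0.40.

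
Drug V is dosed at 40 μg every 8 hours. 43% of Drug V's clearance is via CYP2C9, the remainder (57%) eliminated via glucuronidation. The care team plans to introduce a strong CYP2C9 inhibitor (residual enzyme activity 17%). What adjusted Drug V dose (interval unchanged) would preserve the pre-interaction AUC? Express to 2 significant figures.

26 μg

The CYP2C9 pathway (43% of clearance) drops to 0.17× activity: 0.43 × 0.17 = 0.0731.
The remaining 57% of clearance is unaffected.
Relative clearance = 0.0731 + 0.57 = 0.6431.
To maintain the same steady-state level, dose must scale with clearance: new dose = 40 × 0.6431 = 26 μg.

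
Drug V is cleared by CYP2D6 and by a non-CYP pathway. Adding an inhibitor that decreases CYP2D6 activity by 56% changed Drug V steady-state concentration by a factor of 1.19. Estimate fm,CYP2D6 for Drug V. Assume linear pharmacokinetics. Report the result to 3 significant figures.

Let x = fm,CYP2D6. Because steady-state concentration ∝ 1/CL, relative clearance fell to 1/1.19 = 0.8403.
Only the CYP2D6 route changed, so 0.8403 = x·0.44 + (1 − x), giving x = 0.285.

0.285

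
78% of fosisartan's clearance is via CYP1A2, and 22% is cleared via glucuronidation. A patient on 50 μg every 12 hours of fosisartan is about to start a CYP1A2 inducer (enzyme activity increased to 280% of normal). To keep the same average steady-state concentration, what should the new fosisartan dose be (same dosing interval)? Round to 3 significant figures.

120 μg

CYP1A2: 0.78 × 2.8 = 2.184
Other: 0.22 (unchanged)
CL_new/CL_old = 2.184 + 0.22 = 2.404.
Exposure is unchanged when dose changes in proportion to clearance. New dose = 50 μg × 2.404 = 120 μg.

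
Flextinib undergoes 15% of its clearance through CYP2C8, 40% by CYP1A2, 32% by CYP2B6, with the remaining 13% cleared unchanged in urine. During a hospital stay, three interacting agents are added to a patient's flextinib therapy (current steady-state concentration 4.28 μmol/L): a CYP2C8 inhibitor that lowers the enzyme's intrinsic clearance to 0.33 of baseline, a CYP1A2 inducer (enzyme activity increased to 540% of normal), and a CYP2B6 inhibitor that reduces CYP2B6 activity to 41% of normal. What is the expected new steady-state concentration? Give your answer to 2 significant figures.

1.7 μmol/L

The CYP2C8 pathway (15% of clearance) falls to 0.33× activity: 0.15 × 0.33 = 0.0495.
The CYP1A2 pathway (40% of clearance) rises to 5.4× activity: 0.4 × 5.4 = 2.16.
The CYP2B6 pathway (32% of clearance) is reduced to 0.41× activity: 0.32 × 0.41 = 0.1312.
Non-CYP routes (13%) are unchanged.
CL_new/CL_old = 0.0495 + 2.16 + 0.1312 + 0.13 = 2.4707.
Dividing the baseline by the relative clearance: 4.28 / 2.4707 = 1.7 μmol/L.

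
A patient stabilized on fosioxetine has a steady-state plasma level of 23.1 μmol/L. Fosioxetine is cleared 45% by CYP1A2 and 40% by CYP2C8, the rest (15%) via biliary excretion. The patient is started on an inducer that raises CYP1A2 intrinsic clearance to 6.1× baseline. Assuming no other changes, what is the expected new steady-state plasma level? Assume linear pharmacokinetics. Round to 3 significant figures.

7.01 μmol/L

The CYP1A2 pathway (45% of clearance) is boosted to 6.1× activity: 0.45 × 6.1 = 2.745.
CYP2C8 (40%) and the residual 15% are unaffected.
New clearance relative to baseline: 2.745 + 0.4 + 0.15 = 3.295.
Steady-state plasma level ∝ 1/CL, so new value = 23.1 / 3.295 = 7.01 μmol/L.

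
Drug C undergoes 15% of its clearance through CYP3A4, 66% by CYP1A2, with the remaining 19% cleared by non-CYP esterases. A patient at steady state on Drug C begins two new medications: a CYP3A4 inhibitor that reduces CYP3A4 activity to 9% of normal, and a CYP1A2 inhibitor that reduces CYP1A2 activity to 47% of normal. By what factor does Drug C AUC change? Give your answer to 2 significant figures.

1.9

CYP3A4: 0.15 × 0.09 = 0.0135
CYP1A2: 0.66 × 0.47 = 0.3102
Other: 0.19 (unchanged)
CL_new/CL_old = 0.0135 + 0.3102 + 0.19 = 0.5137.
Because AUC varies inversely with clearance, the combined effect is 1 / 0.5137 = 1.9.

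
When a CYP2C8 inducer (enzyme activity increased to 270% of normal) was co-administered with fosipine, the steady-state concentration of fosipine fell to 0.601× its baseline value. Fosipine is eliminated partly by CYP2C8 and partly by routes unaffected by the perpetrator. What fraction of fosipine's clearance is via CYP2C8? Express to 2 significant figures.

0.39

Write x for the fraction cleared via CYP2C8. The observed steady-state concentration change means clearance rose to 1/0.601 = 1.664 of baseline.
Only the CYP2C8 route changed, so 1.664 = x·2.7 + (1 − x), giving x = 0.39.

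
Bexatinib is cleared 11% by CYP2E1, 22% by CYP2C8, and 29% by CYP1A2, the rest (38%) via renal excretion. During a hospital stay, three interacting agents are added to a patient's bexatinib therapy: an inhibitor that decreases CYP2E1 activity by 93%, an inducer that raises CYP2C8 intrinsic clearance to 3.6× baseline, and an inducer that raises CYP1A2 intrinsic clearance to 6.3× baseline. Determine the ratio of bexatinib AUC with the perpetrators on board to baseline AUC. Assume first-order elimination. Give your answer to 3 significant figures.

The CYP2E1 pathway (11% of clearance) falls to 0.07× activity: 0.11 × 0.07 = 0.0077.
The CYP2C8 pathway (22% of clearance) rises to 3.6× activity: 0.22 × 3.6 = 0.792.
The CYP1A2 pathway (29% of clearance) rises to 6.3× activity: 0.29 × 6.3 = 1.827.
The remaining 38% of clearance is unaffected.
Relative clearance = 0.0077 + 0.792 + 1.827 + 0.38 = 3.0067.
AUC ∝ 1/CL: fold-change = 1 / 3.0067 = 0.333.

0.333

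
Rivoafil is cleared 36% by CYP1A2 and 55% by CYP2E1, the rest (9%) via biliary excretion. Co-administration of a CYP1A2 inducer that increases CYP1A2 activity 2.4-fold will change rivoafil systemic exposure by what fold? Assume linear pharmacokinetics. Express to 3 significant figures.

The CYP1A2 pathway (36% of clearance) increases to 2.4× activity: 0.36 × 2.4 = 0.864.
CYP2E1 (55%) and the residual 9% are unaffected.
CL_new/CL_old = 0.864 + 0.55 + 0.09 = 1.504.
Systemic exposure ratio = CL_old/CL_new = 1 / 1.504 = 0.665.

0.665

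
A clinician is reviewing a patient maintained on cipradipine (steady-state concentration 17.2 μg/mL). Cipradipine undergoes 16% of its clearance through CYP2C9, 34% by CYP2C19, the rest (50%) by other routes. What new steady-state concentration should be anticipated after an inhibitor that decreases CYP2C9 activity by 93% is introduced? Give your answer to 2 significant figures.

The CYP2C9 pathway (16% of clearance) drops to 0.07× activity: 0.16 × 0.07 = 0.0112.
CYP2C19 (34%) and the residual 50% are unaffected.
Relative clearance = 0.0112 + 0.34 + 0.5 = 0.8512.
New steady-state concentration = baseline ÷ relative clearance = 17.2 / 0.8512 = 20 μg/mL.

20 μg/mL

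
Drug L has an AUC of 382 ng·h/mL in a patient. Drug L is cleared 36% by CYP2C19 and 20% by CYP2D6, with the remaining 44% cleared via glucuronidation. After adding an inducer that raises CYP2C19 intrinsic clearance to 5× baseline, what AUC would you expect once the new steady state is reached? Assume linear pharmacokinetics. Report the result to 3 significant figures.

The CYP2C19 pathway (36% of clearance) is boosted to 5× activity: 0.36 × 5 = 1.8.
CYP2D6 (20%) and the residual 44% are unaffected.
Relative clearance = 1.8 + 0.2 + 0.44 = 2.44.
AUC ∝ 1/CL, so new value = 382 / 2.44 = 157 ng·h/mL.

157 ng·h/mL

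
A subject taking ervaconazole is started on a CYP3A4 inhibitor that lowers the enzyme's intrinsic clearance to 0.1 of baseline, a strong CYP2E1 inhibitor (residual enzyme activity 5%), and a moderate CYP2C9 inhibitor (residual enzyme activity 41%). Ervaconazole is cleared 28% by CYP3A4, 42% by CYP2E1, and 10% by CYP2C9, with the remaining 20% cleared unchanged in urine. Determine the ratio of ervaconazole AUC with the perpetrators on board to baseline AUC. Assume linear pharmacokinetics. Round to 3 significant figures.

The CYP3A4 pathway (28% of clearance) is reduced to 0.1× activity: 0.28 × 0.1 = 0.028.
The CYP2E1 pathway (42% of clearance) drops to 0.05× activity: 0.42 × 0.05 = 0.021.
The CYP2C9 pathway (10% of clearance) falls to 0.41× activity: 0.1 × 0.41 = 0.041.
The remaining 20% of clearance is unaffected.
New clearance relative to baseline: 0.028 + 0.021 + 0.041 + 0.2 = 0.29.
AUC ∝ 1/CL: fold-change = 1 / 0.29 = 3.45.

3.45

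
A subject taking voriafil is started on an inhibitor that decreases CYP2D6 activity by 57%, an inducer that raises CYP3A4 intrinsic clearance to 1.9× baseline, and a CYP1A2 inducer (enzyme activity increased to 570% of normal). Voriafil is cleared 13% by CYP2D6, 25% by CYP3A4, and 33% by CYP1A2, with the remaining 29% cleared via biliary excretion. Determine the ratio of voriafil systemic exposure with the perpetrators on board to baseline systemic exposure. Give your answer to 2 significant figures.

0.37

The CYP2D6 pathway (13% of clearance) drops to 0.43× activity: 0.13 × 0.43 = 0.0559.
The CYP3A4 pathway (25% of clearance) increases to 1.9× activity: 0.25 × 1.9 = 0.475.
The CYP1A2 pathway (33% of clearance) rises to 5.7× activity: 0.33 × 5.7 = 1.881.
Non-CYP routes (29%) are unchanged.
CL_new/CL_old = 0.0559 + 0.475 + 1.881 + 0.29 = 2.7019.
Net systemic exposure ratio = 1 / 2.7019 = 0.37.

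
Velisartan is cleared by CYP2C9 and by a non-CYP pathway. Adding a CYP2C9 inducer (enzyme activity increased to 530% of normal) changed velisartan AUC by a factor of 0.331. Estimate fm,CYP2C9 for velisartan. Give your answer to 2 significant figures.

Call the CYP2C9 fraction fm. After the interaction, CL_new/CL_old = fm × 5.3 + (1 − fm).
AUC ratio = 1 / (new CL fraction), so new CL fraction = 1 / 0.331 = 3.021.
fm × 5.3 + 1 − fm = 3.021  ⇒  fm × (5.3 − 1) = 2.021  ⇒  fm = 0.47.

0.47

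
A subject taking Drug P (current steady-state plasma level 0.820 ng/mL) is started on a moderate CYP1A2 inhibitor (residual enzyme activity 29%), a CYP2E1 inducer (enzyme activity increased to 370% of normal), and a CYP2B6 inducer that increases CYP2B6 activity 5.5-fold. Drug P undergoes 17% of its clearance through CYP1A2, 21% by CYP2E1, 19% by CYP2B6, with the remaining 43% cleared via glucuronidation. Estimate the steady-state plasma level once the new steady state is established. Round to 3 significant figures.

0.356 ng/mL

CYP1A2: 0.17 × 0.29 = 0.0493
CYP2E1: 0.21 × 3.7 = 0.777
CYP2B6: 0.19 × 5.5 = 1.045
Other: 0.43 (unchanged)
New clearance relative to baseline: 0.0493 + 0.777 + 1.045 + 0.43 = 2.3013.
Steady-state plasma level ∝ 1/CL: new value = 0.820 / 2.3013 = 0.356 ng/mL.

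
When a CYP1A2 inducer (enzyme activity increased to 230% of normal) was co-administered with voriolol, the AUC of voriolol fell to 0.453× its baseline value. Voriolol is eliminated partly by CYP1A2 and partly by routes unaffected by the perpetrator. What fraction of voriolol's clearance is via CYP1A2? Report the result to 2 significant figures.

Call the CYP1A2 fraction fm. After the interaction, CL_new/CL_old = fm × 2.3 + (1 − fm).
AUC ratio = 1 / (new CL fraction), so new CL fraction = 1 / 0.453 = 2.208.
fm × 2.3 + 1 − fm = 2.208  ⇒  fm × (2.3 − 1) = 1.208  ⇒  fm = 0.93.

0.93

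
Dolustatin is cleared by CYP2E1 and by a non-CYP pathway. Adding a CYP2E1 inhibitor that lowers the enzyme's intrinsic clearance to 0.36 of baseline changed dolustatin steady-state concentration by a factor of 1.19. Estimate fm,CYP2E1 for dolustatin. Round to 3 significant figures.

0.249

CL'/CL = 1 / 1.19 = 0.8403
0.36·fm + (1 − fm) = 0.8403
fm = (0.8403 − 1) / (0.36 − 1) = 0.249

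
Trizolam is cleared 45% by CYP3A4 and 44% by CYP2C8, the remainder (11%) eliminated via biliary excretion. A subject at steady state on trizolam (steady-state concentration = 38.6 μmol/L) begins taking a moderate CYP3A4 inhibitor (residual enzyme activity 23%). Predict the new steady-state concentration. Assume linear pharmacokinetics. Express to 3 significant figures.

CYP3A4: 0.45 × 0.23 = 0.1035
CYP2C8: 0.44 (unchanged)
Other: 0.11 (unchanged)
New clearance relative to baseline: 0.1035 + 0.44 + 0.11 = 0.6535.
New steady-state concentration = baseline ÷ relative clearance = 38.6 / 0.6535 = 59.1 μmol/L.

59.1 μmol/L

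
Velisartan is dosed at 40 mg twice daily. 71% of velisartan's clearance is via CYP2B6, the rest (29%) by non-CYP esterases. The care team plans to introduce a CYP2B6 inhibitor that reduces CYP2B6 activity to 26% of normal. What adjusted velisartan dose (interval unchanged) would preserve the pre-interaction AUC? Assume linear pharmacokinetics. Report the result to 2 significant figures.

19 mg

CYP2B6: 0.71 × 0.26 = 0.1846
Other: 0.29 (unchanged)
CL_new/CL_old = 0.1846 + 0.29 = 0.4746.
Css,avg = (dose rate)/CL, so holding Css fixed requires dose ∝ CL: 40 × 0.4746 = 19 mg.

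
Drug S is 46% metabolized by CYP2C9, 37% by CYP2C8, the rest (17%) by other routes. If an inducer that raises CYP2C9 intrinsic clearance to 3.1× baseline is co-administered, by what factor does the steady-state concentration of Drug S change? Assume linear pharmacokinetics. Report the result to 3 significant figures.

CYP2C9: 0.46 × 3.1 = 1.426
CYP2C8: 0.37 (unchanged)
Other: 0.17 (unchanged)
CL_new/CL_old = 1.426 + 0.37 + 0.17 = 1.966.
Steady-state concentration ratio = CL_old/CL_new = 1 / 1.966 = 0.509.

0.509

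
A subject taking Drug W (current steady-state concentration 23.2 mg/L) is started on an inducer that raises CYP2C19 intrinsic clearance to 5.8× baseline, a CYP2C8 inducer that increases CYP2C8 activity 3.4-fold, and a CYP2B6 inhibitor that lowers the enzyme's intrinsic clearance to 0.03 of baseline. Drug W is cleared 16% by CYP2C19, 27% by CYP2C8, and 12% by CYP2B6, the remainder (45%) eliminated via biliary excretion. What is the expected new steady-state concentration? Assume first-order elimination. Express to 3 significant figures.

CYP2C19: 0.16 × 5.8 = 0.928
CYP2C8: 0.27 × 3.4 = 0.918
CYP2B6: 0.12 × 0.03 = 0.0036
Other: 0.45 (unchanged)
New clearance relative to baseline: 0.928 + 0.918 + 0.0036 + 0.45 = 2.2996.
Dividing the baseline by the relative clearance: 23.2 / 2.2996 = 10.1 mg/L.

10.1 mg/L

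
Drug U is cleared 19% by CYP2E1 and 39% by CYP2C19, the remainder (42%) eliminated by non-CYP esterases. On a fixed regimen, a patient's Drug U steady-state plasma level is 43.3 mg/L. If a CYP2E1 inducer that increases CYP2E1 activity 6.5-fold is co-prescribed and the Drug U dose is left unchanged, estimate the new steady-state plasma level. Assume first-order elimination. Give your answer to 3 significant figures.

21.2 mg/L

CYP2E1: 0.19 × 6.5 = 1.235
CYP2C19: 0.39 (unchanged)
Other: 0.42 (unchanged)
CL_new/CL_old = 1.235 + 0.39 + 0.42 = 2.045.
New steady-state plasma level = baseline ÷ relative clearance = 43.3 / 2.045 = 21.2 mg/L.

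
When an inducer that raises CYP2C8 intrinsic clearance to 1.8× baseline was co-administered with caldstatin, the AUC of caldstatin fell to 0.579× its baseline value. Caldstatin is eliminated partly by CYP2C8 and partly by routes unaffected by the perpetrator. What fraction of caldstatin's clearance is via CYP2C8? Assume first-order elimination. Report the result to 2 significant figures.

CL'/CL = 1 / 0.579 = 1.727
1.8·fm + (1 − fm) = 1.727
fm = (1.727 − 1) / (1.8 − 1) = 0.91

0.91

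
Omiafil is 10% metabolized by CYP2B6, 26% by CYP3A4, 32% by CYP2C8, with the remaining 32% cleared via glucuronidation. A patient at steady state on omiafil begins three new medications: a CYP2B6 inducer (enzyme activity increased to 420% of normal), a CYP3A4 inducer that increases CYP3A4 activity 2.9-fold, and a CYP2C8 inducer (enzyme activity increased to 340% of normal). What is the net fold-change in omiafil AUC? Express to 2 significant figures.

The CYP2B6 pathway (10% of clearance) rises to 4.2× activity: 0.1 × 4.2 = 0.42.
The CYP3A4 pathway (26% of clearance) is boosted to 2.9× activity: 0.26 × 2.9 = 0.754.
The CYP2C8 pathway (32% of clearance) is boosted to 3.4× activity: 0.32 × 3.4 = 1.088.
The remaining 32% of clearance is unaffected.
CL_new/CL_old = 0.42 + 0.754 + 1.088 + 0.32 = 2.582.
Net AUC ratio = 1 / 2.582 = 0.39.

0.39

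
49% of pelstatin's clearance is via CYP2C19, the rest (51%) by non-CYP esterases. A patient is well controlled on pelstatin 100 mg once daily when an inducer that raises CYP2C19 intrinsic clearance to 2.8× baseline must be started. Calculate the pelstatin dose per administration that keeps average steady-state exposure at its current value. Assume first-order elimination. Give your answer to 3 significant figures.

188 mg

The CYP2C19 pathway (49% of clearance) increases to 2.8× activity: 0.49 × 2.8 = 1.372.
The remaining 51% of clearance is unaffected.
CL_new/CL_old = 1.372 + 0.51 = 1.882.
Exposure is unchanged when dose changes in proportion to clearance. New dose = 100 mg × 1.882 = 188 mg.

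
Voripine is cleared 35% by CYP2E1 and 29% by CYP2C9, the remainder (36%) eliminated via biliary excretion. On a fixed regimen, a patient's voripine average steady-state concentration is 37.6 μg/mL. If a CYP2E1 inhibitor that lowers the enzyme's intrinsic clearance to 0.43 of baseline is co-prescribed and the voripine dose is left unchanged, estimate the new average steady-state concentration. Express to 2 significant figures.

The CYP2E1 pathway (35% of clearance) drops to 0.43× activity: 0.35 × 0.43 = 0.1505.
CYP2C9 (29%) and the residual 36% are unaffected.
New clearance relative to baseline: 0.1505 + 0.29 + 0.36 = 0.8005.
With dosing unchanged, average steady-state concentration scales as 1/CL: 37.6 / 0.8005 = 47 μg/mL.

47 μg/mL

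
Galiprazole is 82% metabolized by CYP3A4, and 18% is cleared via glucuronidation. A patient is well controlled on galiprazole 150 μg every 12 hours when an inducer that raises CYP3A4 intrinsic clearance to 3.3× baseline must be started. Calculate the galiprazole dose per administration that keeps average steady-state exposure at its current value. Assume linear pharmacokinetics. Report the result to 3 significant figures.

CYP3A4: 0.82 × 3.3 = 2.706
Other: 0.18 (unchanged)
Relative clearance = 2.706 + 0.18 = 2.886.
To maintain the same steady-state level, dose must scale with clearance: new dose = 150 × 2.886 = 433 μg.

433 μg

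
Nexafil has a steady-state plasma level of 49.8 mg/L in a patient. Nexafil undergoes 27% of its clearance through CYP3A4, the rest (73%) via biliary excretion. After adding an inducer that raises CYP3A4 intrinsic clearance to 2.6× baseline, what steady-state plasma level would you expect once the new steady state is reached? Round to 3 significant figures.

34.8 mg/L

The CYP3A4 pathway (27% of clearance) is boosted to 2.6× activity: 0.27 × 2.6 = 0.702.
Non-CYP routes (73%) are unchanged.
CL_new/CL_old = 0.702 + 0.73 = 1.432.
New steady-state plasma level = baseline ÷ relative clearance = 49.8 / 1.432 = 34.8 mg/L.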